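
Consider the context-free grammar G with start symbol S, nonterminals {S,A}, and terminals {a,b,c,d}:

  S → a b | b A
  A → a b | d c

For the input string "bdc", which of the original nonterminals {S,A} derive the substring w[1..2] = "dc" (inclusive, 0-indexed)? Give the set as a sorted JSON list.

Convert to CNF:
  S -> T0 T1 | T1 A
  A -> T0 T1 | T2 T3
  T0 -> a
  T1 -> b
  T2 -> d
  T3 -> c

CYK table (by increasing span) (cells [i..j] with 1 ≤ i ≤ j ≤ 2 only):
  [1..1]={T2}  "d"  orig:{}
  [2..2]={T3}  "c"  orig:{}
  [1..2]={A}  "dc"

Original NTs in T[1,2] deriving "dc": ["A"]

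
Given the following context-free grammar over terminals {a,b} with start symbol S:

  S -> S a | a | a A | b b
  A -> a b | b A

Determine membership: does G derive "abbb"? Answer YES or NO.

Convert to CNF:
  S -> S T0 | T0 A | T1 T1 | a
  A -> T0 T1 | T1 A
  T0 -> a
  T1 -> b

CYK fill:
  cell(0,0) a: {S,T0}  orig:{S}
  cell(1,1) b: {T1}  orig:{}
  cell(2,2) b: {T1}  orig:{}
  cell(3,3) b: {T1}  orig:{}
  cell(0,1) ab: {A}
  cell(1,2) bb: {S}
  cell(2,3) bb: {S}
  cell(0,2) abb: ∅
  cell(1,3) bbb: ∅
  cell(0,3) abbb: ∅

S ∉ T[0,3] ⇒ NO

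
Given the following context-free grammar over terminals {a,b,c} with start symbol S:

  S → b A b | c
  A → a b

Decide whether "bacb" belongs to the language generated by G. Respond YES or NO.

CNF form of G:
  S -> T1 X2 | c
  A -> T0 T1
  T0 -> a
  T1 -> b
  X2 -> A T1

Fill CYK table bottom-up:
  cell(0,0) b: {T1}  orig:{}
  cell(1,1) a: {T0}  orig:{}
  cell(2,2) c: {S}
  cell(3,3) b: {T1}  orig:{}
  cell(0,1) ba: ∅
  cell(1,2) ac: ∅
  cell(2,3) cb: ∅
  cell(0,2) bac: ∅
  cell(1,3) acb: ∅
  cell(0,3) bacb: ∅

S ∉ T[0,3] ⇒ NO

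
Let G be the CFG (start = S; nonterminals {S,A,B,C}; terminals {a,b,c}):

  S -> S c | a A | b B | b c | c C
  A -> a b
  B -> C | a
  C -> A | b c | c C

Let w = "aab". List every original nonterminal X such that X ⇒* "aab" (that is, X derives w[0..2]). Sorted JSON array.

Convert to CNF:
  S -> S T2 | T0 A | T1 B | T1 T2 | T2 C
  A -> T0 T1
  B -> T0 T1 | T1 T2 | T2 C | a
  C -> T0 T1 | T1 T2 | T2 C
  T0 -> a
  T1 -> b
  T2 -> c

CYK table (by increasing span), restricted to cells inside w[0..2]:
  T[0,0] 'a' = {B,T0}  orig:{B}
  T[1,1] 'a' = {B,T0}  orig:{B}
  T[2,2] 'b' = {T1}  orig:{}
  T[0,1] 'aa' = ∅
  T[1,2] 'ab' = {A,B,C}
  T[0,2] 'aab' = {S}

Original NTs in T[0,2] deriving "aab": ["S"]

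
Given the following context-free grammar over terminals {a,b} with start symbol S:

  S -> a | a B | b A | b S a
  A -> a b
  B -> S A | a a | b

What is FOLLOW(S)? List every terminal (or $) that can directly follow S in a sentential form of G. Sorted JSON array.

Compute FIRST by fixpoint:
round 1:
  A via A→a b: +{a}
  B via B→a a: +{a}
  B via B→b: +{b}
  S via S→a: +{a}
  S via S→b A: +{b}
  S: {a,b}  A: {a}  B: {a,b}
round 2: (no change)
  S: {a,b}  A: {a}  B: {a,b}

Compute FOLLOW by fixpoint:
seed FOLLOW(S) with $
iter 1:
  B→S A: FOLLOW(S) ⊇ FIRST(A) = {a}; new: +{a}
  S→a B: FOLLOW(B) ⊇ FOLLOW(S) ⊇ {$,a}; new: +{$,a}
  S→b A: FOLLOW(A) ⊇ FOLLOW(S) ⊇ {$,a}; new: +{$,a}
  FOLLOW(S)={$,a}  FOLLOW(A)={$,a}  FOLLOW(B)={$,a}
iter 2: (stable)
  FOLLOW(S)={$,a}  FOLLOW(A)={$,a}  FOLLOW(B)={$,a}

FOLLOW(S) = ["$", "a"]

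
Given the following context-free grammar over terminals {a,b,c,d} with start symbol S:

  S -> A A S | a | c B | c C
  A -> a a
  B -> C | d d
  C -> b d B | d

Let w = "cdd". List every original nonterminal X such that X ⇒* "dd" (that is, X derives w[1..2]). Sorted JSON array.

Convert to CNF:
  S -> A X6 | T3 B | T3 C | a
  A -> T0 T0
  B -> T1 X4 | T2 T2 | d
  C -> T1 X5 | d
  T0 -> a
  T1 -> b
  T2 -> d
  T3 -> c
  X4 -> T2 B
  X5 -> T2 B
  X6 -> A S

CYK fill — only the sub-triangle for w[1..2]:
  cell(1,1) d: {B,C,T2}  orig:{B,C}
  cell(2,2) d: {B,C,T2}  orig:{B,C}
  cell(1,2) dd: {B,X4,X5}  orig:{B}

Original NTs in T[1,2] deriving "dd": ["B"]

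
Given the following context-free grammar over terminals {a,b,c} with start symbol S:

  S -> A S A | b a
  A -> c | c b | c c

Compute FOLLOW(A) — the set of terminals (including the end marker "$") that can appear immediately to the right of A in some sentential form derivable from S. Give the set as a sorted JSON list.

Compute FIRST by fixpoint:
[1]
  A via A→c: +{c}
  S via S→A S A: +{c}
  S via S→b a: +{b}
  FIRST[S]={b,c}  FIRST[A]={c}
[2] — fixpoint
  FIRST[S]={b,c}  FIRST[A]={c}

FOLLOW iteration:
seed FOLLOW(S) with $
iter 1:
  S→A S A: FOLLOW(A) ⊇ FIRST(S) = {b,c}; new: +{b,c}
  S→A S A: FOLLOW(S) ⊇ FIRST(A) = {c}; new: +{c}
  S→A S A: FOLLOW(A) ⊇ FOLLOW(S) ⊇ {$,c}; new: +{$}
  FOLLOW(S)={$,c}  FOLLOW(A)={$,b,c}
iter 2: — fixpoint
  FOLLOW(S)={$,c}  FOLLOW(A)={$,b,c}

FOLLOW(A) = ["$", "b", "c"]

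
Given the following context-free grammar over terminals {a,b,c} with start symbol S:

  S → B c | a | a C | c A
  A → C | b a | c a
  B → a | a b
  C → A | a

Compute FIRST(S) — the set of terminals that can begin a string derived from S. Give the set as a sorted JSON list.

FIRST iteration:
iter 1:
  A via A→b a: +{b}
  A via A→c a: +{c}
  B via B→a: +{a}
  C via C→A: +{b,c}
  C via C→a: +{a}
  S via S→B c: +{a}
  S via S→c A: +{c}
  FIRST(S)={a,c}  FIRST(A)={b,c}  FIRST(B)={a}  FIRST(C)={a,b,c}
iter 2:
  A via A→C: +{a}
  FIRST(S)={a,c}  FIRST(A)={a,b,c}  FIRST(B)={a}  FIRST(C)={a,b,c}
iter 3: — fixpoint
  FIRST(S)={a,c}  FIRST(A)={a,b,c}  FIRST(B)={a}  FIRST(C)={a,b,c}

FIRST(S) = ["a", "c"]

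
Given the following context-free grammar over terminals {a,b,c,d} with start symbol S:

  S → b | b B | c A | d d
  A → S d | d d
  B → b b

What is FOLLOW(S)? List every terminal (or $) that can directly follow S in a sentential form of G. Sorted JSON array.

FIRST iteration:
iter 1:
  A via A→d d: +{d}
  B via B→b b: +{b}
  S via S→b: +{b}
  S via S→c A: +{c}
  S via S→d d: +{d}
  FIRST(S)={b,c,d}  FIRST(A)={d}  FIRST(B)={b}
iter 2:
  A via A→S d: +{b,c}
  FIRST(S)={b,c,d}  FIRST(A)={b,c,d}  FIRST(B)={b}
iter 3: (stable)
  FIRST(S)={b,c,d}  FIRST(A)={b,c,d}  FIRST(B)={b}

FOLLOW iteration:
initialize: $ ∈ FOLLOW(S)
[1]
  A→S d: FOLLOW(S) ⊇ FIRST(d) = {d}; new: +{d}
  S→b B: FOLLOW(B) ⊇ FOLLOW(S) ⊇ {$,d}; new: +{$,d}
  S→c A: FOLLOW(A) ⊇ FOLLOW(S) ⊇ {$,d}; new: +{$,d}
  S: {$,d}  A: {$,d}  B: {$,d}
[2] (stable)
  S: {$,d}  A: {$,d}  B: {$,d}

FOLLOW(S) = ["$", "d"]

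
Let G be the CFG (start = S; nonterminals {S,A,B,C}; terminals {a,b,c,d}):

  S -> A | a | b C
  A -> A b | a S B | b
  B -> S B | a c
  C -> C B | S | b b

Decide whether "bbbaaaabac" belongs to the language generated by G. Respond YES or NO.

Convert to CNF:
  S -> A T0 | T0 C | T1 X5 | a | b
  A -> A T0 | T1 X3 | b
  B -> S B | T1 T2
  C -> A T0 | C B | T0 C | T0 T0 | T1 X4 | a | b
  T0 -> b
  T1 -> a
  T2 -> c
  X3 -> S B
  X4 -> S B
  X5 -> S B

Fill CYK table bottom-up:
  cell(0,0) b: {A,C,S,T0}  orig:{A,C,S}
  cell(1,1) b: {A,C,S,T0}  orig:{A,C,S}
  cell(2,2) b: {A,C,S,T0}  orig:{A,C,S}
  cell(3,3) a: {C,S,T1}  orig:{C,S}
  cell(4,4) a: {C,S,T1}  orig:{C,S}
  cell(5,5) a: {C,S,T1}  orig:{C,S}
  cell(6,6) a: {C,S,T1}  orig:{C,S}
  cell(7,7) b: {A,C,S,T0}  orig:{A,C,S}
  cell(8,8) a: {C,S,T1}  orig:{C,S}
  cell(9,9) c: {T2}  orig:{}
  cell(0,1) bb: {A,C,S}
  cell(1,2) bb: {A,C,S}
  cell(2,3) ba: {C,S}
  cell(3,4) aa: ∅
  cell(4,5) aa: ∅
  cell(5,6) aa: ∅
  cell(6,7) ab: ∅
  cell(7,8) ba: {C,S}
  cell(8,9) ac: {B}
  cell(0,2) bbb: {A,C,S}
  cell(1,3) bba: {C,S}
  cell(2,4) baa: ∅
  cell(3,5) aaa: ∅
  cell(4,6) aaa: ∅
  cell(5,7) aab: ∅
  cell(6,8) aba: ∅
  cell(7,9) bac: {B,C,X3,X4,X5}  orig:{B,C}
  cell(0,3) bbba: {C,S}
  cell(1,4) bbaa: ∅
  cell(2,5) baaa: ∅
  cell(3,6) aaaa: ∅
  cell(4,7) aaab: ∅
  cell(5,8) aaba: ∅
  cell(6,9) abac: {A,B,C,S,X3,X4,X5}  orig:{A,B,C,S}
  cell(0,4) bbbaa: ∅
  cell(1,5) bbaaa: ∅
  cell(2,6) baaaa: ∅
  cell(3,7) aaaab: ∅
  cell(4,8) aaaba: ∅
  cell(5,9) aabac: {A,B,C,S,X3,X4,X5}  orig:{A,B,C,S}
  cell(0,5) bbbaaa: ∅
  cell(1,6) bbaaaa: ∅
  cell(2,7) baaaab: ∅
  cell(3,8) aaaaba: ∅
  cell(4,9) aaabac: {A,B,C,S,X3,X4,X5}  orig:{A,B,C,S}
  cell(0,6) bbbaaaa: ∅
  cell(1,7) bbaaaab: ∅
  cell(2,8) baaaaba: ∅
  cell(3,9) aaaabac: {A,B,C,S,X3,X4,X5}  orig:{A,B,C,S}
  cell(0,7) bbbaaaab: ∅
  cell(1,8) bbaaaaba: ∅
  cell(2,9) baaaabac: {B,C,S,X3,X4,X5}  orig:{B,C,S}
  cell(0,8) bbbaaaaba: ∅
  cell(1,9) bbaaaabac: {B,C,S,X3,X4,X5}  orig:{B,C,S}
  cell(0,9) bbbaaaabac: {B,C,S,X3,X4,X5}  orig:{B,C,S}

S ∈ T[0,9] ⇒ YES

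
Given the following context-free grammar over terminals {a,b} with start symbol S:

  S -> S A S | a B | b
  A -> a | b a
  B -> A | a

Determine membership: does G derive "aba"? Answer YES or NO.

CNF form of G:
  S -> S X2 | T1 B | b
  A -> T0 T1 | a
  B -> T0 T1 | a
  T0 -> b
  T1 -> a
  X2 -> A S

Fill CYK table bottom-up:
  T[0,0] 'a' = {A,B,T1}  orig:{A,B}
  T[1,1] 'b' = {S,T0}  orig:{S}
  T[2,2] 'a' = {A,B,T1}  orig:{A,B}
  T[0,1] 'ab' = {X2}  orig:{}
  T[1,2] 'ba' = {A,B}
  T[0,2] 'aba' = {S}

S ∈ T[0,2] ⇒ YES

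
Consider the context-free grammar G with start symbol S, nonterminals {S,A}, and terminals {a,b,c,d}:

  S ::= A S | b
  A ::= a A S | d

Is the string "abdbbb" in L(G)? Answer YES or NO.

CNF form of G:
  S -> A S | b
  A -> T0 X1 | d
  T0 -> a
  X1 -> A S

Fill CYK table bottom-up:
  cell(0,0) a: {T0}  orig:{}
  cell(1,1) b: {S}
  cell(2,2) d: {A}
  cell(3,3) b: {S}
  cell(4,4) b: {S}
  cell(5,5) b: {S}
  cell(0,1) ab: ∅
  cell(1,2) bd: ∅
  cell(2,3) db: {S,X1}  orig:{S}
  cell(3,4) bb: ∅
  cell(4,5) bb: ∅
  cell(0,2) abd: ∅
  cell(1,3) bdb: ∅
  cell(2,4) dbb: ∅
  cell(3,5) bbb: ∅
  cell(0,3) abdb: ∅
  cell(1,4) bdbb: ∅
  cell(2,5) dbbb: ∅
  cell(0,4) abdbb: ∅
  cell(1,5) bdbbb: ∅
  cell(0,5) abdbbb: ∅

S ∉ T[0,5] ⇒ NO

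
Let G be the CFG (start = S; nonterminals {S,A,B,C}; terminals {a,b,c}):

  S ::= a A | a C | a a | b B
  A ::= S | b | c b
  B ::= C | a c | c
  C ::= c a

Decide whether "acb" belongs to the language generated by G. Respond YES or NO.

Convert to CNF:
  S -> T0 A | T0 C | T0 T0 | T1 B
  A -> T0 A | T0 C | T0 T0 | T1 B | T2 T1 | b
  B -> T0 T2 | T2 T0 | c
  C -> T2 T0
  T0 -> a
  T1 -> b
  T2 -> c

CYK table (by increasing span):
  T[0,0] 'a' = {T0}  orig:{}
  T[1,1] 'c' = {B,T2}  orig:{B}
  T[2,2] 'b' = {A,T1}  orig:{A}
  T[0,1] 'ac' = {B}
  T[1,2] 'cb' = {A}
  T[0,2] 'acb' = {A,S}

S ∈ T[0,2] ⇒ YES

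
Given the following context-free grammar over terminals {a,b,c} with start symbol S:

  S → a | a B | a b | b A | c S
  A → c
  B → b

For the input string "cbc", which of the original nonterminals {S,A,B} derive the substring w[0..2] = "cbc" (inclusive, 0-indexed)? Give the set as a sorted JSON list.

Convert to CNF:
  S -> T0 B | T0 T1 | T1 A | T2 S | a
  A -> c
  B -> b
  T0 -> a
  T1 -> b
  T2 -> c

CYK fill — only the sub-triangle for w[0..2]:
  cell(0,0) c: {A,T2}  orig:{A}
  cell(1,1) b: {B,T1}  orig:{B}
  cell(2,2) c: {A,T2}  orig:{A}
  cell(0,1) cb: ∅
  cell(1,2) bc: {S}
  cell(0,2) cbc: {S}

Original NTs in T[0,2] deriving "cbc": ["S"]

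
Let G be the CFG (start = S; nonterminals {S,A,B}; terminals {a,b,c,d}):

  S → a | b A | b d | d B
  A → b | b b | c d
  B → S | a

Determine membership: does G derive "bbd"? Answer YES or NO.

CNF form of G:
  S -> T0 A | T0 T2 | T2 B | a
  A -> T0 T0 | T1 T2 | b
  B -> T0 A | T0 T2 | T2 B | a
  T0 -> b
  T1 -> c
  T2 -> d

CYK table (by increasing span):
  cell(0,0) b: {A,T0}  orig:{A}
  cell(1,1) b: {A,T0}  orig:{A}
  cell(2,2) d: {T2}  orig:{}
  cell(0,1) bb: {A,B,S}
  cell(1,2) bd: {B,S}
  cell(0,2) bbd: ∅

S ∉ T[0,2] ⇒ NO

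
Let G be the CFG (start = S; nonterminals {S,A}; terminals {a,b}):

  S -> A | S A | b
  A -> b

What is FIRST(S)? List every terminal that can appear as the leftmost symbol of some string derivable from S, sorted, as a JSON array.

FIRST sets, iterate to fixpoint:
[1]
  A via A→b: +{b}
  S via S→A: +{b}
  FIRST[S]={b}  FIRST[A]={b}
[2] (no change)
  FIRST[S]={b}  FIRST[A]={b}

FIRST(S) = ["b"]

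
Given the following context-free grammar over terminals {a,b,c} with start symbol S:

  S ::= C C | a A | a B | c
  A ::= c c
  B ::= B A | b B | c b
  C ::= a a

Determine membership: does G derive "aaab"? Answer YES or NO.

CNF form of G:
  S -> C C | T2 A | T2 B | c
  A -> T0 T0
  B -> B A | T0 T1 | T1 B
  C -> T2 T2
  T0 -> c
  T1 -> b
  T2 -> a

Fill CYK table bottom-up:
  T[0,0] 'a' = {T2}  orig:{}
  T[1,1] 'a' = {T2}  orig:{}
  T[2,2] 'a' = {T2}  orig:{}
  T[3,3] 'b' = {T1}  orig:{}
  T[0,1] 'aa' = {C}
  T[1,2] 'aa' = {C}
  T[2,3] 'ab' = ∅
  T[0,2] 'aaa' = ∅
  T[1,3] 'aab' = ∅
  T[0,3] 'aaab' = ∅

S ∉ T[0,3] ⇒ NO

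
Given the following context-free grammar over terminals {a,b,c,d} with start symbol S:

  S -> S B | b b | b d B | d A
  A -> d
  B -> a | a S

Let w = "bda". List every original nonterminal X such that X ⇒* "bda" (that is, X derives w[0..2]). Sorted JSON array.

CNF form of G:
  S -> S B | T1 T1 | T1 X3 | T2 A
  A -> d
  B -> T0 S | a
  T0 -> a
  T1 -> b
  T2 -> d
  X3 -> T2 B

Fill CYK table bottom-up — only the sub-triangle for w[0..2]:
  T[0,0] 'b' = {T1}  orig:{}
  T[1,1] 'd' = {A,T2}  orig:{A}
  T[2,2] 'a' = {B,T0}  orig:{B}
  T[0,1] 'bd' = ∅
  T[1,2] 'da' = {X3}  orig:{}
  T[0,2] 'bda' = {S}

Original NTs in T[0,2] deriving "bda": ["S"]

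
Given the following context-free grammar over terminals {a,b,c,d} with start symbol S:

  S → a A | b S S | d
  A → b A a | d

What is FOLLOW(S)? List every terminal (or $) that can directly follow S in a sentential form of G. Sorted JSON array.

Compute FIRST by fixpoint:
[1]
  A via A→b A a: +{b}
  A via A→d: +{d}
  S via S→a A: +{a}
  S via S→b S S: +{b}
  S via S→d: +{d}
  FIRST[S]={a,b,d}  FIRST[A]={b,d}
[2] — fixpoint
  FIRST[S]={a,b,d}  FIRST[A]={b,d}

FOLLOW iteration:
FOLLOW(S) := {$}
pass 1:
  A→b A a: FOLLOW(A) ⊇ FIRST(a) = {a}; new: +{a}
  S→a A: FOLLOW(A) ⊇ FOLLOW(S) ⊇ {$}; new: +{$}
  S→b S S: FOLLOW(S) ⊇ FIRST(S) = {a,b,d}; new: +{a,b,d}
  FOLLOW(S)={$,a,b,d}  FOLLOW(A)={$,a}
pass 2:
  S→a A: FOLLOW(A) ⊇ FOLLOW(S) ⊇ {$,a,b,d}; new: +{b,d}
  FOLLOW(S)={$,a,b,d}  FOLLOW(A)={$,a,b,d}
pass 3: (no change)
  FOLLOW(S)={$,a,b,d}  FOLLOW(A)={$,a,b,d}

FOLLOW(S) = ["$", "a", "b", "d"]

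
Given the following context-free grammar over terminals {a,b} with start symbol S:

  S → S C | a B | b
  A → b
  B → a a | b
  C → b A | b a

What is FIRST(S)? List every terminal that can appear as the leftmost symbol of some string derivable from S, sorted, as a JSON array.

Compute FIRST by fixpoint:
round 1:
  A via A→b: +{b}
  B via B→a a: +{a}
  B via B→b: +{b}
  C via C→b A: +{b}
  S via S→a B: +{a}
  S via S→b: +{b}
  FIRST[S]={a,b}  FIRST[A]={b}  FIRST[B]={a,b}  FIRST[C]={b}
round 2: (no change)
  FIRST[S]={a,b}  FIRST[A]={b}  FIRST[B]={a,b}  FIRST[C]={b}

FIRST(S) = ["a", "b"]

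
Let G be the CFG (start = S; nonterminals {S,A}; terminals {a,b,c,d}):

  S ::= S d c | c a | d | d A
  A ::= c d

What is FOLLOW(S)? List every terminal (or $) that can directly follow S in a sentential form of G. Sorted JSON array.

Compute FIRST by fixpoint:
iter 1:
  A via A→c d: +{c}
  S via S→c a: +{c}
  S via S→d: +{d}
  FIRST[S]={c,d}  FIRST[A]={c}
iter 2: — fixpoint
  FIRST[S]={c,d}  FIRST[A]={c}

Compute FOLLOW by fixpoint:
seed FOLLOW(S) with $
[1]
  S→S d c: FOLLOW(S) ⊇ FIRST(d) = {d}; new: +{d}
  S→d A: FOLLOW(A) ⊇ FOLLOW(S) ⊇ {$,d}; new: +{$,d}
  S: {$,d}  A: {$,d}
[2] (no change)
  S: {$,d}  A: {$,d}

FOLLOW(S) = ["$", "d"]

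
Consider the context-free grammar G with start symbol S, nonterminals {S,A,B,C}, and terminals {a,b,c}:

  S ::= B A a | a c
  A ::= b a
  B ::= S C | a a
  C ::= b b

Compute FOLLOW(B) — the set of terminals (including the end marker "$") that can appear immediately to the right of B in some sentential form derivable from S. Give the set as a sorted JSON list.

FIRST sets, iterate to fixpoint:
[1]
  A via A→b a: +{b}
  B via B→a a: +{a}
  C via C→b b: +{b}
  S via S→B A a: +{a}
  FIRST(S)={a}  FIRST(A)={b}  FIRST(B)={a}  FIRST(C)={b}
[2] — fixpoint
  FIRST(S)={a}  FIRST(A)={b}  FIRST(B)={a}  FIRST(C)={b}

FOLLOW sets:
FOLLOW(S) := {$}
[1]
  B→S C: FOLLOW(S) ⊇ FIRST(C) = {b}; new: +{b}
  S→B A a: FOLLOW(B) ⊇ FIRST(A) = {b}; new: +{b}
  S→B A a: FOLLOW(A) ⊇ FIRST(a) = {a}; new: +{a}
  FOLLOW[S]={$,b}  FOLLOW[A]={a}  FOLLOW[B]={b}  FOLLOW[C]={}
[2]
  B→S C: FOLLOW(C) ⊇ FOLLOW(B) ⊇ {b}; new: +{b}
  FOLLOW[S]={$,b}  FOLLOW[A]={a}  FOLLOW[B]={b}  FOLLOW[C]={b}
[3] (no change)
  FOLLOW[S]={$,b}  FOLLOW[A]={a}  FOLLOW[B]={b}  FOLLOW[C]={b}

FOLLOW(B) = ["b"]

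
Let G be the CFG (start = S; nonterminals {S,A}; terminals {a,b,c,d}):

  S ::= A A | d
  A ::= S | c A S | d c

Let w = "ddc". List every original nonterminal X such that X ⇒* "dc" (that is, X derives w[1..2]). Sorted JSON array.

Convert to CNF:
  S -> A A | d
  A -> A A | T0 X2 | T1 T0 | d
  T0 -> c
  T1 -> d
  X2 -> A S

Fill CYK table bottom-up, restricted to cells inside w[1..2]:
  T[1,1] 'd' = {A,S,T1}  orig:{A,S}
  T[2,2] 'c' = {T0}  orig:{}
  T[1,2] 'dc' = {A}

Original NTs in T[1,2] deriving "dc": ["A"]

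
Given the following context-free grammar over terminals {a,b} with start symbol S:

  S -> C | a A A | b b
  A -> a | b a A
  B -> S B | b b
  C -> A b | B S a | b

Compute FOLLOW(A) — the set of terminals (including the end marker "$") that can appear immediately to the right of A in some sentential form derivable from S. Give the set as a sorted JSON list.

FIRST iteration:
round 1:
  A via A→a: +{a}
  A via A→b a A: +{b}
  B via B→b b: +{b}
  C via C→A b: +{a,b}
  S via S→C: +{a,b}
  FIRST(S)={a,b}  FIRST(A)={a,b}  FIRST(B)={b}  FIRST(C)={a,b}
round 2:
  B via B→S B: +{a}
  FIRST(S)={a,b}  FIRST(A)={a,b}  FIRST(B)={a,b}  FIRST(C)={a,b}
round 3: (no change)
  FIRST(S)={a,b}  FIRST(A)={a,b}  FIRST(B)={a,b}  FIRST(C)={a,b}

FOLLOW iteration:
seed FOLLOW(S) with $
pass 1:
  B→S B: FOLLOW(S) ⊇ FIRST(B) = {a,b}; new: +{a,b}
  C→A b: FOLLOW(A) ⊇ FIRST(b) = {b}; new: +{b}
  C→B S a: FOLLOW(B) ⊇ FIRST(S) = {a,b}; new: +{a,b}
  S→C: FOLLOW(C) ⊇ FOLLOW(S) ⊇ {$,a,b}; new: +{$,a,b}
  S→a A A: FOLLOW(A) ⊇ FIRST(A) = {a,b}; new: +{a}
  S→a A A: FOLLOW(A) ⊇ FOLLOW(S) ⊇ {$,a,b}; new: +{$}
  S: {$,a,b}  A: {$,a,b}  B: {a,b}  C: {$,a,b}
pass 2: (no change)
  S: {$,a,b}  A: {$,a,b}  B: {a,b}  C: {$,a,b}

FOLLOW(A) = ["$", "a", "b"]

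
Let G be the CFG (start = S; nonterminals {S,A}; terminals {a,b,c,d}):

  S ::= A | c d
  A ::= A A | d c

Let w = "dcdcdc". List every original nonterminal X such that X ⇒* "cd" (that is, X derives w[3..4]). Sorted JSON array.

Convert to CNF:
  S -> A A | T0 T1 | T1 T0
  A -> A A | T0 T1
  T0 -> d
  T1 -> c

CYK fill — only the sub-triangle for w[3..4]:
  T[3,3] 'c' = {T1}  orig:{}
  T[4,4] 'd' = {T0}  orig:{}
  T[3,4] 'cd' = {S}

Original NTs in T[3,4] deriving "cd": ["S"]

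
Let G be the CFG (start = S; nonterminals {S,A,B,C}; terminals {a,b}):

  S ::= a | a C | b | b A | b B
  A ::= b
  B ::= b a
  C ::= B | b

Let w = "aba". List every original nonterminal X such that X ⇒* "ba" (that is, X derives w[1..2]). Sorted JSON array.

CNF form of G:
  S -> T0 A | T0 B | T1 C | a | b
  A -> b
  B -> T0 T1
  C -> T0 T1 | b
  T0 -> b
  T1 -> a

CYK fill (cells [i..j] with 1 ≤ i ≤ j ≤ 2 only):
  [1..1]={A,C,S,T0}  "b"  orig:{A,C,S}
  [2..2]={S,T1}  "a"  orig:{S}
  [1..2]={B,C}  "ba"

Original NTs in T[1,2] deriving "ba": ["B", "C"]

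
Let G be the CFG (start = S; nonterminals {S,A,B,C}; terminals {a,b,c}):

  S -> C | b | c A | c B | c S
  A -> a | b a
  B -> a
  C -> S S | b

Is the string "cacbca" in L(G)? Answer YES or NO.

CNF form of G:
  S -> S S | T2 A | T2 B | T2 S | b
  A -> T0 T1 | a
  B -> a
  C -> S S | b
  T0 -> b
  T1 -> a
  T2 -> c

CYK table (by increasing span):
  cell(0,0) c: {T2}  orig:{}
  cell(1,1) a: {A,B,T1}  orig:{A,B}
  cell(2,2) c: {T2}  orig:{}
  cell(3,3) b: {C,S,T0}  orig:{C,S}
  cell(4,4) c: {T2}  orig:{}
  cell(5,5) a: {A,B,T1}  orig:{A,B}
  cell(0,1) ca: {S}
  cell(1,2) ac: ∅
  cell(2,3) cb: {S}
  cell(3,4) bc: ∅
  cell(4,5) ca: {S}
  cell(0,2) cac: ∅
  cell(1,3) acb: ∅
  cell(2,4) cbc: ∅
  cell(3,5) bca: {C,S}
  cell(0,3) cacb: {C,S}
  cell(1,4) acbc: ∅
  cell(2,5) cbca: {C,S}
  cell(0,4) cacbc: ∅
  cell(1,5) acbca: ∅
  cell(0,5) cacbca: {C,S}

S ∈ T[0,5] ⇒ YES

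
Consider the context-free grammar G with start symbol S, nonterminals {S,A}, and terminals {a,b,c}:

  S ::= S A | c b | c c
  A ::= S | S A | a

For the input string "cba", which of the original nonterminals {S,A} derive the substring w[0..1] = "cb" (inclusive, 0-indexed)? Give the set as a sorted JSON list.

Convert to CNF:
  S -> S A | T0 T0 | T0 T1
  A -> S A | T0 T0 | T0 T1 | a
  T0 -> c
  T1 -> b

Fill CYK table bottom-up (cells [i..j] with 0 ≤ i ≤ j ≤ 1 only):
  T[0,0] 'c' = {T0}  orig:{}
  T[1,1] 'b' = {T1}  orig:{}
  T[0,1] 'cb' = {A,S}

Original NTs in T[0,1] deriving "cb": ["A", "S"]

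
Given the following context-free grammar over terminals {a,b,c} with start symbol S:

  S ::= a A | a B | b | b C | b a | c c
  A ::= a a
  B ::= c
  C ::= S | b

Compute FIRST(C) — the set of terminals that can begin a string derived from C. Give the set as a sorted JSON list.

Compute FIRST by fixpoint:
[1]
  A via A→a a: +{a}
  B via B→c: +{c}
  C via C→b: +{b}
  S via S→a A: +{a}
  S via S→b: +{b}
  S via S→c c: +{c}
  FIRST(S)={a,b,c}  FIRST(A)={a}  FIRST(B)={c}  FIRST(C)={b}
[2]
  C via C→S: +{a,c}
  FIRST(S)={a,b,c}  FIRST(A)={a}  FIRST(B)={c}  FIRST(C)={a,b,c}
[3] — fixpoint
  FIRST(S)={a,b,c}  FIRST(A)={a}  FIRST(B)={c}  FIRST(C)={a,b,c}

FIRST(C) = ["a", "b", "c"]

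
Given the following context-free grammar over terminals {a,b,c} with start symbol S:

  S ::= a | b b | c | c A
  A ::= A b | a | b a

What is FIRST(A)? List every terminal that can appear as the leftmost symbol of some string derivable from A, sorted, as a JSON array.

Compute FIRST by fixpoint:
[1]
  A via A→a: +{a}
  A via A→b a: +{b}
  S via S→a: +{a}
  S via S→b b: +{b}
  S via S→c: +{c}
  S: {a,b,c}  A: {a,b}
[2] done
  S: {a,b,c}  A: {a,b}

FIRST(A) = ["a", "b"]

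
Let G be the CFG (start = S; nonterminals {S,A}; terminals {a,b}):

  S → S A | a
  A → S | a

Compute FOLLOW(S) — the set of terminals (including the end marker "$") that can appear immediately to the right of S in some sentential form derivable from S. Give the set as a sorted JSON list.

FIRST sets, iterate to fixpoint:
pass 1:
  A via A→a: +{a}
  S via S→a: +{a}
  FIRST[S]={a}  FIRST[A]={a}
pass 2: done
  FIRST[S]={a}  FIRST[A]={a}

FOLLOW iteration:
seed FOLLOW(S) with $
[1]
  S→S A: FOLLOW(S) ⊇ FIRST(A) = {a}; new: +{a}
  S→S A: FOLLOW(A) ⊇ FOLLOW(S) ⊇ {$,a}; new: +{$,a}
  FOLLOW(S)={$,a}  FOLLOW(A)={$,a}
[2] — fixpoint
  FOLLOW(S)={$,a}  FOLLOW(A)={$,a}

FOLLOW(S) = ["$", "a"]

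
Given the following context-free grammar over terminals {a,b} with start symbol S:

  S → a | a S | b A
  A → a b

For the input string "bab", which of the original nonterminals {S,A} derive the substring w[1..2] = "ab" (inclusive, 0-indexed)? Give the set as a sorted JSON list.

CNF form of G:
  S -> T0 S | T1 A | a
  A -> T0 T1
  T0 -> a
  T1 -> b

Fill CYK table bottom-up (cells [i..j] with 1 ≤ i ≤ j ≤ 2 only):
  cell(1,1) a: {S,T0}  orig:{S}
  cell(2,2) b: {T1}  orig:{}
  cell(1,2) ab: {A}

Original NTs in T[1,2] deriving "ab": ["A"]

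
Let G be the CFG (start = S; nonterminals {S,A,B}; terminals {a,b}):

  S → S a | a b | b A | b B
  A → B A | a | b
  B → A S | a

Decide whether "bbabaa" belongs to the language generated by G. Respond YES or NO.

CNF form of G:
  S -> S T0 | T0 T1 | T1 A | T1 B
  A -> B A | a | b
  B -> A S | a
  T0 -> a
  T1 -> b

Fill CYK table bottom-up:
  cell(0,0) b: {A,T1}  orig:{A}
  cell(1,1) b: {A,T1}  orig:{A}
  cell(2,2) a: {A,B,T0}  orig:{A,B}
  cell(3,3) b: {A,T1}  orig:{A}
  cell(4,4) a: {A,B,T0}  orig:{A,B}
  cell(5,5) a: {A,B,T0}  orig:{A,B}
  cell(0,1) bb: {S}
  cell(1,2) ba: {S}
  cell(2,3) ab: {A,S}
  cell(3,4) ba: {S}
  cell(4,5) aa: {A}
  cell(0,2) bba: {B,S}
  cell(1,3) bab: {B,S}
  cell(2,4) aba: {B,S}
  cell(3,5) baa: {S}
  cell(0,3) bbab: {A,B,S}
  cell(1,4) baba: {A,B,S}
  cell(2,5) abaa: {A,B,S}
  cell(0,4) bbaba: {A,B,S}
  cell(1,5) babaa: {A,B,S}
  cell(0,5) bbabaa: {A,B,S}

S ∈ T[0,5] ⇒ YES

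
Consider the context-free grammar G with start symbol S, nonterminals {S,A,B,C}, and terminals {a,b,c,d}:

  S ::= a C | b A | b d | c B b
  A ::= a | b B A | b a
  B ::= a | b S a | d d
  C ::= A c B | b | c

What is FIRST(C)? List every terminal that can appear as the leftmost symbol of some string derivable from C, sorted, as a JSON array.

FIRST iteration:
iter 1:
  A via A→a: +{a}
  A via A→b B A: +{b}
  B via B→a: +{a}
  B via B→b S a: +{b}
  B via B→d d: +{d}
  C via C→A c B: +{a,b}
  C via C→c: +{c}
  S via S→a C: +{a}
  S via S→b A: +{b}
  S via S→c B b: +{c}
  FIRST[S]={a,b,c}  FIRST[A]={a,b}  FIRST[B]={a,b,d}  FIRST[C]={a,b,c}
iter 2: done
  FIRST[S]={a,b,c}  FIRST[A]={a,b}  FIRST[B]={a,b,d}  FIRST[C]={a,b,c}

FIRST(C) = ["a", "b", "c"]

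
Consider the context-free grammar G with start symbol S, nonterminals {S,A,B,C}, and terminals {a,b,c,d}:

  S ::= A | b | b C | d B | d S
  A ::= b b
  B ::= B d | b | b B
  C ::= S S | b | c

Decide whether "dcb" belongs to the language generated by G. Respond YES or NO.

Convert to CNF:
  S -> T0 C | T0 T0 | T1 B | T1 S | b
  A -> T0 T0
  B -> B T1 | T0 B | b
  C -> S S | b | c
  T0 -> b
  T1 -> d

Fill CYK table bottom-up:
  T[0,0] 'd' = {T1}  orig:{}
  T[1,1] 'c' = {C}
  T[2,2] 'b' = {B,C,S,T0}  orig:{B,C,S}
  T[0,1] 'dc' = ∅
  T[1,2] 'cb' = ∅
  T[0,2] 'dcb' = ∅

S ∉ T[0,2] ⇒ NO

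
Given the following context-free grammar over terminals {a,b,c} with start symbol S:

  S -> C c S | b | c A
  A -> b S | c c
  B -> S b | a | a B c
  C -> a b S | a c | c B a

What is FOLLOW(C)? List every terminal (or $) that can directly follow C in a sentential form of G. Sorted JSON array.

Compute FIRST by fixpoint:
iter 1:
  A via A→b S: +{b}
  A via A→c c: +{c}
  B via B→a: +{a}
  C via C→a b S: +{a}
  C via C→c B a: +{c}
  S via S→C c S: +{a,c}
  S via S→b: +{b}
  FIRST(S)={a,b,c}  FIRST(A)={b,c}  FIRST(B)={a}  FIRST(C)={a,c}
iter 2:
  B via B→S b: +{b,c}
  FIRST(S)={a,b,c}  FIRST(A)={b,c}  FIRST(B)={a,b,c}  FIRST(C)={a,c}
iter 3: done
  FIRST(S)={a,b,c}  FIRST(A)={b,c}  FIRST(B)={a,b,c}  FIRST(C)={a,c}

FOLLOW sets:
FOLLOW(S) := {$}
round 1:
  B→S b: FOLLOW(S) ⊇ FIRST(b) = {b}; new: +{b}
  B→a B c: FOLLOW(B) ⊇ FIRST(c) = {c}; new: +{c}
  C→c B a: FOLLOW(B) ⊇ FIRST(a) = {a}; new: +{a}
  S→C c S: FOLLOW(C) ⊇ FIRST(c) = {c}; new: +{c}
  S→c A: FOLLOW(A) ⊇ FOLLOW(S) ⊇ {$,b}; new: +{$,b}
  FOLLOW[S]={$,b}  FOLLOW[A]={$,b}  FOLLOW[B]={a,c}  FOLLOW[C]={c}
round 2:
  C→a b S: FOLLOW(S) ⊇ FOLLOW(C) ⊇ {c}; new: +{c}
  S→c A: FOLLOW(A) ⊇ FOLLOW(S) ⊇ {$,b,c}; new: +{c}
  FOLLOW[S]={$,b,c}  FOLLOW[A]={$,b,c}  FOLLOW[B]={a,c}  FOLLOW[C]={c}
round 3: — fixpoint
  FOLLOW[S]={$,b,c}  FOLLOW[A]={$,b,c}  FOLLOW[B]={a,c}  FOLLOW[C]={c}

FOLLOW(C) = ["c"]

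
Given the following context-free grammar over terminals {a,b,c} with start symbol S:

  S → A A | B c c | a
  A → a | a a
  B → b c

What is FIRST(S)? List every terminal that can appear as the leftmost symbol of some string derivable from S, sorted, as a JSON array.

Compute FIRST by fixpoint:
round 1:
  A via A→a: +{a}
  B via B→b c: +{b}
  S via S→A A: +{a}
  S via S→B c c: +{b}
  S: {a,b}  A: {a}  B: {b}
round 2: (no change)
  S: {a,b}  A: {a}  B: {b}

FIRST(S) = ["a", "b"]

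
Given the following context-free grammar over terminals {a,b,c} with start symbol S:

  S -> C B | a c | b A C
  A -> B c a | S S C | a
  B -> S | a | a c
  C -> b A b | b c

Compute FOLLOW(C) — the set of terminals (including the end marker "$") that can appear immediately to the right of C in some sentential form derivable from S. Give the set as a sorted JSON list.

FIRST sets, iterate to fixpoint:
round 1:
  A via A→a: +{a}
  B via B→a: +{a}
  C via C→b A b: +{b}
  S via S→C B: +{b}
  S via S→a c: +{a}
  FIRST(S)={a,b}  FIRST(A)={a}  FIRST(B)={a}  FIRST(C)={b}
round 2:
  A via A→S S C: +{b}
  B via B→S: +{b}
  FIRST(S)={a,b}  FIRST(A)={a,b}  FIRST(B)={a,b}  FIRST(C)={b}
round 3: done
  FIRST(S)={a,b}  FIRST(A)={a,b}  FIRST(B)={a,b}  FIRST(C)={b}

Compute FOLLOW by fixpoint:
seed FOLLOW(S) with $
pass 1:
  A→B c a: FOLLOW(B) ⊇ FIRST(c) = {c}; new: +{c}
  A→S S C: FOLLOW(S) ⊇ FIRST(S) = {a,b}; new: +{a,b}
  B→S: FOLLOW(S) ⊇ FOLLOW(B) ⊇ {c}; new: +{c}
  C→b A b: FOLLOW(A) ⊇ FIRST(b) = {b}; new: +{b}
  S→C B: FOLLOW(C) ⊇ FIRST(B) = {a,b}; new: +{a,b}
  S→C B: FOLLOW(B) ⊇ FOLLOW(S) ⊇ {$,a,b,c}; new: +{$,a,b}
  S→b A C: FOLLOW(C) ⊇ FOLLOW(S) ⊇ {$,a,b,c}; new: +{$,c}
  S: {$,a,b,c}  A: {b}  B: {$,a,b,c}  C: {$,a,b,c}
pass 2: — fixpoint
  S: {$,a,b,c}  A: {b}  B: {$,a,b,c}  C: {$,a,b,c}

FOLLOW(C) = ["$", "a", "b", "c"]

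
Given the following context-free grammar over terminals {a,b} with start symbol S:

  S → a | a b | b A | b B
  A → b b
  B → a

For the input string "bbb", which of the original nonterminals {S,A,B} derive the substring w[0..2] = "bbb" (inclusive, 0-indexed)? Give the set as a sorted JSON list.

CNF form of G:
  S -> T0 A | T0 B | T1 T0 | a
  A -> T0 T0
  B -> a
  T0 -> b
  T1 -> a

Fill CYK table bottom-up — only the sub-triangle for w[0..2]:
  T[0,0] 'b' = {T0}  orig:{}
  T[1,1] 'b' = {T0}  orig:{}
  T[2,2] 'b' = {T0}  orig:{}
  T[0,1] 'bb' = {A}
  T[1,2] 'bb' = {A}
  T[0,2] 'bbb' = {S}

Original NTs in T[0,2] deriving "bbb": ["S"]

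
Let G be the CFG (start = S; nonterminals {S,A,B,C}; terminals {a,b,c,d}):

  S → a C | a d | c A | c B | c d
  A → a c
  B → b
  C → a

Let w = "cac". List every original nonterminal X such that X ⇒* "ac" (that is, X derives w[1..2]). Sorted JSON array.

CNF form of G:
  S -> T0 C | T0 T2 | T1 A | T1 B | T1 T2
  A -> T0 T1
  B -> b
  C -> a
  T0 -> a
  T1 -> c
  T2 -> d

CYK fill — only the sub-triangle for w[1..2]:
  T[1,1] 'a' = {C,T0}  orig:{C}
  T[2,2] 'c' = {T1}  orig:{}
  T[1,2] 'ac' = {A}

Original NTs in T[1,2] deriving "ac": ["A"]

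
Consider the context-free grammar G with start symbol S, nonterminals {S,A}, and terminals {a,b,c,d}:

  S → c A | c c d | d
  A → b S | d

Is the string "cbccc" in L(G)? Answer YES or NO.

CNF form of G:
  S -> T1 A | T1 X3 | d
  A -> T0 S | d
  T0 -> b
  T1 -> c
  T2 -> d
  X3 -> T1 T2

CYK fill:
  T[0,0] 'c' = {T1}  orig:{}
  T[1,1] 'b' = {T0}  orig:{}
  T[2,2] 'c' = {T1}  orig:{}
  T[3,3] 'c' = {T1}  orig:{}
  T[4,4] 'c' = {T1}  orig:{}
  T[0,1] 'cb' = ∅
  T[1,2] 'bc' = ∅
  T[2,3] 'cc' = ∅
  T[3,4] 'cc' = ∅
  T[0,2] 'cbc' = ∅
  T[1,3] 'bcc' = ∅
  T[2,4] 'ccc' = ∅
  T[0,3] 'cbcc' = ∅
  T[1,4] 'bccc' = ∅
  T[0,4] 'cbccc' = ∅

S ∉ T[0,4] ⇒ NO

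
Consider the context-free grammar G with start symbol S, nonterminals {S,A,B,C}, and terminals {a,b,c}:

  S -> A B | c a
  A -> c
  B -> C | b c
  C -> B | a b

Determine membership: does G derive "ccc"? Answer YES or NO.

CNF form of G:
  S -> A B | T2 T0
  A -> c
  B -> T0 T1 | T1 T2
  C -> T0 T1 | T1 T2
  T0 -> a
  T1 -> b
  T2 -> c

CYK table (by increasing span):
  [0..0]={A,T2}  "c"  orig:{A}
  [1..1]={A,T2}  "c"  orig:{A}
  [2..2]={A,T2}  "c"  orig:{A}
  [0..1]=∅  "cc"
  [1..2]=∅  "cc"
  [0..2]=∅  "ccc"

S ∉ T[0,2] ⇒ NO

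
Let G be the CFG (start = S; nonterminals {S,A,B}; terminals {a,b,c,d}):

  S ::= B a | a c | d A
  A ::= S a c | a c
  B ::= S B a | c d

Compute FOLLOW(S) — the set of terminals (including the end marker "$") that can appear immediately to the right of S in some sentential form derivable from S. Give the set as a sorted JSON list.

FIRST iteration:
[1]
  A via A→a c: +{a}
  B via B→c d: +{c}
  S via S→B a: +{c}
  S via S→a c: +{a}
  S via S→d A: +{d}
  FIRST(S)={a,c,d}  FIRST(A)={a}  FIRST(B)={c}
[2]
  A via A→S a c: +{c,d}
  B via B→S B a: +{a,d}
  FIRST(S)={a,c,d}  FIRST(A)={a,c,d}  FIRST(B)={a,c,d}
[3] (no change)
  FIRST(S)={a,c,d}  FIRST(A)={a,c,d}  FIRST(B)={a,c,d}

Compute FOLLOW by fixpoint:
seed FOLLOW(S) with $
[1]
  A→S a c: FOLLOW(S) ⊇ FIRST(a) = {a}; new: +{a}
  B→S B a: FOLLOW(S) ⊇ FIRST(B) = {a,c,d}; new: +{c,d}
  B→S B a: FOLLOW(B) ⊇ FIRST(a) = {a}; new: +{a}
  S→d A: FOLLOW(A) ⊇ FOLLOW(S) ⊇ {$,a,c,d}; new: +{$,a,c,d}
  FOLLOW[S]={$,a,c,d}  FOLLOW[A]={$,a,c,d}  FOLLOW[B]={a}
[2] — fixpoint
  FOLLOW[S]={$,a,c,d}  FOLLOW[A]={$,a,c,d}  FOLLOW[B]={a}

FOLLOW(S) = ["$", "a", "c", "d"]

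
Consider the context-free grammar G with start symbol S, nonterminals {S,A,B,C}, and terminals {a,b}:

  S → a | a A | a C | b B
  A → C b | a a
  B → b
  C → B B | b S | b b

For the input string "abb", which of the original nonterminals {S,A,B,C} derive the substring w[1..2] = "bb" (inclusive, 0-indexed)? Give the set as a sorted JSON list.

Convert to CNF:
  S -> T0 B | T1 A | T1 C | a
  A -> C T0 | T1 T1
  B -> b
  C -> B B | T0 S | T0 T0
  T0 -> b
  T1 -> a

CYK fill (cells [i..j] with 1 ≤ i ≤ j ≤ 2 only):
  [1..1]={B,T0}  "b"  orig:{B}
  [2..2]={B,T0}  "b"  orig:{B}
  [1..2]={C,S}  "bb"

Original NTs in T[1,2] deriving "bb": ["C", "S"]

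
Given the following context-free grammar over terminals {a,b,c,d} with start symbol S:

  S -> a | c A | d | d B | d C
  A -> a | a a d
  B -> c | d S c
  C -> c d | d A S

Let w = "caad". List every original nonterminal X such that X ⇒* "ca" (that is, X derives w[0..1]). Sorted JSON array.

Convert to CNF:
  S -> T1 B | T1 C | T2 A | a | d
  A -> T0 X3 | a
  B -> T1 X4 | c
  C -> T1 X5 | T2 T1
  T0 -> a
  T1 -> d
  T2 -> c
  X3 -> T0 T1
  X4 -> S T2
  X5 -> A S

CYK fill, restricted to cells inside w[0..1]:
  [0..0]={B,T2}  "c"  orig:{B}
  [1..1]={A,S,T0}  "a"  orig:{A,S}
  [0..1]={S}  "ca"

Original NTs in T[0,1] deriving "ca": ["S"]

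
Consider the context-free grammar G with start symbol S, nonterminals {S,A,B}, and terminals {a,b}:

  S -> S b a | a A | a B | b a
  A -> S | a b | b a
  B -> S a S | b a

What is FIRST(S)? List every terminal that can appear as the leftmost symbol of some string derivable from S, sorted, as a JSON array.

FIRST sets, iterate to fixpoint:
iter 1:
  A via A→a b: +{a}
  A via A→b a: +{b}
  B via B→b a: +{b}
  S via S→a A: +{a}
  S via S→b a: +{b}
  S: {a,b}  A: {a,b}  B: {b}
iter 2:
  B via B→S a S: +{a}
  S: {a,b}  A: {a,b}  B: {a,b}
iter 3: (no change)
  S: {a,b}  A: {a,b}  B: {a,b}

FIRST(S) = ["a", "b"]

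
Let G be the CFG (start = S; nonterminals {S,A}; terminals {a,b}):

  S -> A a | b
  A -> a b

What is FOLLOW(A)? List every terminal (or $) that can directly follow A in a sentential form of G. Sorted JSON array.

Compute FIRST by fixpoint:
round 1:
  A via A→a b: +{a}
  S via S→A a: +{a}
  S via S→b: +{b}
  FIRST[S]={a,b}  FIRST[A]={a}
round 2: (stable)
  FIRST[S]={a,b}  FIRST[A]={a}

FOLLOW sets:
initialize: $ ∈ FOLLOW(S)
[1]
  S→A a: FOLLOW(A) ⊇ FIRST(a) = {a}; new: +{a}
  FOLLOW[S]={$}  FOLLOW[A]={a}
[2] — fixpoint
  FOLLOW[S]={$}  FOLLOW[A]={a}

FOLLOW(A) = ["a"]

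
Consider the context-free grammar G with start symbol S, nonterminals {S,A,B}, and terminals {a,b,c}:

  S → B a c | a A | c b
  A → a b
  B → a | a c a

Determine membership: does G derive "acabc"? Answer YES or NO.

Convert to CNF:
  S -> B X4 | T0 A | T2 T1
  A -> T0 T1
  B -> T0 X3 | a
  T0 -> a
  T1 -> b
  T2 -> c
  X3 -> T2 T0
  X4 -> T0 T2

Fill CYK table bottom-up:
  [0..0]={B,T0}  "a"  orig:{B}
  [1..1]={T2}  "c"  orig:{}
  [2..2]={B,T0}  "a"  orig:{B}
  [3..3]={T1}  "b"  orig:{}
  [4..4]={T2}  "c"  orig:{}
  [0..1]={X4}  "ac"  orig:{}
  [1..2]={X3}  "ca"  orig:{}
  [2..3]={A}  "ab"
  [3..4]=∅  "bc"
  [0..2]={B}  "aca"
  [1..3]=∅  "cab"
  [2..4]=∅  "abc"
  [0..3]=∅  "acab"
  [1..4]=∅  "cabc"
  [0..4]=∅  "acabc"

S ∉ T[0,4] ⇒ NO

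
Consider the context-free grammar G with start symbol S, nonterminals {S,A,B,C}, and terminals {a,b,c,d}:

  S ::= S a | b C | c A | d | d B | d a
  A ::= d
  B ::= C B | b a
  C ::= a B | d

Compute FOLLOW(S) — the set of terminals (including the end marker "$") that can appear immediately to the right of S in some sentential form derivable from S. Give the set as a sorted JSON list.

FIRST iteration:
[1]
  A via A→d: +{d}
  B via B→b a: +{b}
  C via C→a B: +{a}
  C via C→d: +{d}
  S via S→b C: +{b}
  S via S→c A: +{c}
  S via S→d: +{d}
  FIRST(S)={b,c,d}  FIRST(A)={d}  FIRST(B)={b}  FIRST(C)={a,d}
[2]
  B via B→C B: +{a,d}
  FIRST(S)={b,c,d}  FIRST(A)={d}  FIRST(B)={a,b,d}  FIRST(C)={a,d}
[3] — fixpoint
  FIRST(S)={b,c,d}  FIRST(A)={d}  FIRST(B)={a,b,d}  FIRST(C)={a,d}

Compute FOLLOW by fixpoint:
initialize: $ ∈ FOLLOW(S)
pass 1:
  B→C B: FOLLOW(C) ⊇ FIRST(B) = {a,b,d}; new: +{a,b,d}
  C→a B: FOLLOW(B) ⊇ FOLLOW(C) ⊇ {a,b,d}; new: +{a,b,d}
  S→S a: FOLLOW(S) ⊇ FIRST(a) = {a}; new: +{a}
  S→b C: FOLLOW(C) ⊇ FOLLOW(S) ⊇ {$,a}; new: +{$}
  S→c A: FOLLOW(A) ⊇ FOLLOW(S) ⊇ {$,a}; new: +{$,a}
  S→d B: FOLLOW(B) ⊇ FOLLOW(S) ⊇ {$,a}; new: +{$}
  S: {$,a}  A: {$,a}  B: {$,a,b,d}  C: {$,a,b,d}
pass 2: done
  S: {$,a}  A: {$,a}  B: {$,a,b,d}  C: {$,a,b,d}

FOLLOW(S) = ["$", "a"]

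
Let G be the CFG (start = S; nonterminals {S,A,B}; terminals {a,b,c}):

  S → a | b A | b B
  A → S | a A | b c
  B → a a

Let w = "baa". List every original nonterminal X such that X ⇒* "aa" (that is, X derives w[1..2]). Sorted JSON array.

CNF form of G:
  S -> T1 A | T1 B | a
  A -> T0 A | T1 A | T1 B | T1 T2 | a
  B -> T0 T0
  T0 -> a
  T1 -> b
  T2 -> c

CYK fill (cells [i..j] with 1 ≤ i ≤ j ≤ 2 only):
  cell(1,1) a: {A,S,T0}  orig:{A,S}
  cell(2,2) a: {A,S,T0}  orig:{A,S}
  cell(1,2) aa: {A,B}

Original NTs in T[1,2] deriving "aa": ["A", "B"]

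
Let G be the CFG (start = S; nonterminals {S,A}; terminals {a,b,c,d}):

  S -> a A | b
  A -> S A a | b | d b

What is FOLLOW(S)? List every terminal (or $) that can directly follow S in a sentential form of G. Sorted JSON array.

Compute FIRST by fixpoint:
[1]
  A via A→b: +{b}
  A via A→d b: +{d}
  S via S→a A: +{a}
  S via S→b: +{b}
  FIRST(S)={a,b}  FIRST(A)={b,d}
[2]
  A via A→S A a: +{a}
  FIRST(S)={a,b}  FIRST(A)={a,b,d}
[3] — fixpoint
  FIRST(S)={a,b}  FIRST(A)={a,b,d}

FOLLOW iteration:
FOLLOW(S) := {$}
pass 1:
  A→S A a: FOLLOW(S) ⊇ FIRST(A) = {a,b,d}; new: +{a,b,d}
  A→S A a: FOLLOW(A) ⊇ FIRST(a) = {a}; new: +{a}
  S→a A: FOLLOW(A) ⊇ FOLLOW(S) ⊇ {$,a,b,d}; new: +{$,b,d}
  FOLLOW(S)={$,a,b,d}  FOLLOW(A)={$,a,b,d}
pass 2: (stable)
  FOLLOW(S)={$,a,b,d}  FOLLOW(A)={$,a,b,d}

FOLLOW(S) = ["$", "a", "b", "d"]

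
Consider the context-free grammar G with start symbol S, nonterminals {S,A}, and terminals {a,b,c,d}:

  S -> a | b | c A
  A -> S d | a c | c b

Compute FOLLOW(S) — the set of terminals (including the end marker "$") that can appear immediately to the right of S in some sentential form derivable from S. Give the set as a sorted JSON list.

FIRST iteration:
iter 1:
  A via A→a c: +{a}
  A via A→c b: +{c}
  S via S→a: +{a}
  S via S→b: +{b}
  S via S→c A: +{c}
  FIRST(S)={a,b,c}  FIRST(A)={a,c}
iter 2:
  A via A→S d: +{b}
  FIRST(S)={a,b,c}  FIRST(A)={a,b,c}
iter 3: done
  FIRST(S)={a,b,c}  FIRST(A)={a,b,c}

FOLLOW sets:
FOLLOW(S) := {$}
pass 1:
  A→S d: FOLLOW(S) ⊇ FIRST(d) = {d}; new: +{d}
  S→c A: FOLLOW(A) ⊇ FOLLOW(S) ⊇ {$,d}; new: +{$,d}
  FOLLOW(S)={$,d}  FOLLOW(A)={$,d}
pass 2: (no change)
  FOLLOW(S)={$,d}  FOLLOW(A)={$,d}

FOLLOW(S) = ["$", "d"]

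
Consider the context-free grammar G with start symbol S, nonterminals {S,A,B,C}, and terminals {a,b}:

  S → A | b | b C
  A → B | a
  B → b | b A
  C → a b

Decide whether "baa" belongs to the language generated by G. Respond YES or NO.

Convert to CNF:
  S -> T0 A | T0 C | a | b
  A -> T0 A | a | b
  B -> T0 A | b
  C -> T1 T0
  T0 -> b
  T1 -> a

CYK table (by increasing span):
  [0..0]={A,B,S,T0}  "b"  orig:{A,B,S}
  [1..1]={A,S,T1}  "a"  orig:{A,S}
  [2..2]={A,S,T1}  "a"  orig:{A,S}
  [0..1]={A,B,S}  "ba"
  [1..2]=∅  "aa"
  [0..2]=∅  "baa"

S ∉ T[0,2] ⇒ NO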